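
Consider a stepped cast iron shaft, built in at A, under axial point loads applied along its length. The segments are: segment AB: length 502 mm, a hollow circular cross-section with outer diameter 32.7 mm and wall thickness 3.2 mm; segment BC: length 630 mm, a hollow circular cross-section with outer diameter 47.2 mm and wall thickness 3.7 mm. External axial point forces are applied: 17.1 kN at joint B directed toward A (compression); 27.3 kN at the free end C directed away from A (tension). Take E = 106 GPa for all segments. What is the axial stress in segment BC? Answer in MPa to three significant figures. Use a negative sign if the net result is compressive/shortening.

Internal axial forces (sectioning from the free end, tension +): N_BC = 27.3 kN, N_AB = 10.2 kN.
A_BC = 505.6 mm².
σ_BC = N_BC/A_BC = 27300/505.6 = 53.99 MPa.

54.0 MPa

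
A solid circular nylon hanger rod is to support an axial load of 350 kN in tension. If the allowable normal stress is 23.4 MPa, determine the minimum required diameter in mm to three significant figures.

Required area A ≥ P/σ_allow = 350000/23.4 = 14960 mm².
For a solid circular section, d ≥ √(4A/π) = 138 mm.

138 mm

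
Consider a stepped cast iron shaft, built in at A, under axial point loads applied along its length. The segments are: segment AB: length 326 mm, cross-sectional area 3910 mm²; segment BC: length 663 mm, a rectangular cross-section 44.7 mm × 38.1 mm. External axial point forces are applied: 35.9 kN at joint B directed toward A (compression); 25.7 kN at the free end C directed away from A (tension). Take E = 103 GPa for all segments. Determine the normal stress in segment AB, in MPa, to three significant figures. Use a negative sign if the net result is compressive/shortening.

Internal axial forces (sectioning from the free end, tension +): N_BC = 25.7 kN, N_AB = -10.2 kN.
σ_AB = N_AB/A_AB = -10200/3910 = -2.609 MPa.

-2.61 MPa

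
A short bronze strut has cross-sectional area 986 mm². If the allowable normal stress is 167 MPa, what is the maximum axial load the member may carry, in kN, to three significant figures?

165 kN

P_max = σ_allow · A = 167 · 986 = 164700 N = 164.7 kN.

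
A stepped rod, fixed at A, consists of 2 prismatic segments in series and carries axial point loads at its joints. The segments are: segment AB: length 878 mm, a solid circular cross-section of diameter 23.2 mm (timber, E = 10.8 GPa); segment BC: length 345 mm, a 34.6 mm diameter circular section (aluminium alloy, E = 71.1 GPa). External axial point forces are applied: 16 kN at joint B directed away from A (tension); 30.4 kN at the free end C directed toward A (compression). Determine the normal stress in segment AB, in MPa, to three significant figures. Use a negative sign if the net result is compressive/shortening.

Internal axial forces (sectioning from the free end, tension +): N_BC = -30.4 kN, N_AB = -14.4 kN.
A_AB = 422.7 mm².
σ_AB = N_AB/A_AB = -14400/422.7 = -34.06 MPa.

-34.1 MPa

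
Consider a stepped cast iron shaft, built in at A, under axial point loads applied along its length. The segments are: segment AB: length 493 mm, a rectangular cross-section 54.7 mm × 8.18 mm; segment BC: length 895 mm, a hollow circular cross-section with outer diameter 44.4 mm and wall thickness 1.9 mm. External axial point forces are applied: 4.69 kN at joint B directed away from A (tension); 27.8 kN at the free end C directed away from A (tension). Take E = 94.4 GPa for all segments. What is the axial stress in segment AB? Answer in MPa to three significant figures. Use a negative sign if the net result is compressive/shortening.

Internal axial forces (sectioning from the free end, tension +): N_BC = 27.8 kN, N_AB = 32.49 kN.
A_AB = 447.4 mm².
σ_AB = N_AB/A_AB = 32490/447.4 = 72.61 MPa.

72.6 MPa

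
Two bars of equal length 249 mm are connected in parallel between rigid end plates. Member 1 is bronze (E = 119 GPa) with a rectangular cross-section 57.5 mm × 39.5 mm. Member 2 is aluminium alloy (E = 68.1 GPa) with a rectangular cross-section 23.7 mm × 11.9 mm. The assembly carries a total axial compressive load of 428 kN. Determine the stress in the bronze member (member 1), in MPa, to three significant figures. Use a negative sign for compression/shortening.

A_1 = 2271 mm².
A_2 = 282 mm².
Equal strain + equilibrium ⇒ each member carries load in proportion to AE: A₁E₁ = 270300000 N, A₂E₂ = 19210000 N, ΣAE = 289500000 N.
σ₁ = P·E₁/ΣAE = -428000·119000/289500000 = -175.9 MPa.

-176 MPa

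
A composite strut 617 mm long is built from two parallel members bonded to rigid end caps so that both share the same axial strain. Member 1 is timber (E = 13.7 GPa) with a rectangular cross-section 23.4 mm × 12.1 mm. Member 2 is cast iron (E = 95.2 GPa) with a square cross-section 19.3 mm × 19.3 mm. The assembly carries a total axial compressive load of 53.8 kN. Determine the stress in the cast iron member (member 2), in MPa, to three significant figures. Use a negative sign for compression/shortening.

A_1 = 283.1 mm².
A_2 = 372.5 mm².
Equal strain + equilibrium ⇒ each member carries load in proportion to AE: A₁E₁ = 3879000 N, A₂E₂ = 35460000 N, ΣAE = 39340000 N.
σ₂ = P·E₂/ΣAE = -53800·95200/39340000 = -130.2 MPa.

-130 MPa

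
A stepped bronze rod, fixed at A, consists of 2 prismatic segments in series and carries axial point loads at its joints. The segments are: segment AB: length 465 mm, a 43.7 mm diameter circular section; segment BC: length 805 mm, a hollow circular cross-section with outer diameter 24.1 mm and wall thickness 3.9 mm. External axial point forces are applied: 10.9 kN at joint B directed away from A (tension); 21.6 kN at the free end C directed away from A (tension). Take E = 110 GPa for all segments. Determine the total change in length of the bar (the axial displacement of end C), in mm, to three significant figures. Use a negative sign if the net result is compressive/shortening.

Internal axial forces (sectioning from the free end, tension +): N_BC = 21.6 kN, N_AB = 32.5 kN.
A_AB = 1500 mm².
A_BC = 247.5 mm².
δ_AB = 32500·465/(1500·110000) = 0.0916 mm
δ_BC = 21600·805/(247.5·110000) = 0.6387 mm
δ = Σδ_i = 0.7303 mm.

0.730 mm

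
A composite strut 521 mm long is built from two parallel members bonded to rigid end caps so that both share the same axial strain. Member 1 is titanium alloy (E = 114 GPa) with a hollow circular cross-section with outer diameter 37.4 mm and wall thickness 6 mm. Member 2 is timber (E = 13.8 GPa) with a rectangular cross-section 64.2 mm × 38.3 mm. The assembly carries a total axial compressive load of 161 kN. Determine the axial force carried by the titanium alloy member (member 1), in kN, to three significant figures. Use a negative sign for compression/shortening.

A_1 = 591.9 mm².
A_2 = 2459 mm².
Equal strain + equilibrium ⇒ each member carries load in proportion to AE: A₁E₁ = 67470000 N, A₂E₂ = 33930000 N, ΣAE = 101400000 N.
F₁ = P·A₁E₁/ΣAE = -161000·67470000/101400000 = -107100 N.

-107 kN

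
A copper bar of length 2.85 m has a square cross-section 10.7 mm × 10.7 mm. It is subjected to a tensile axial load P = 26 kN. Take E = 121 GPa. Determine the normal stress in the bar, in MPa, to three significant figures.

A = 114.5 mm².
σ = N/A = 26000/114.5 = 227.1 MPa.

227 MPa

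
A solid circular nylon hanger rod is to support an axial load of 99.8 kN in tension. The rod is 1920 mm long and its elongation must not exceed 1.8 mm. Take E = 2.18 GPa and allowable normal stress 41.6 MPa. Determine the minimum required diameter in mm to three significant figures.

249 mm

Required area A ≥ P/σ_allow = 99800/41.6 = 2399 mm².
For a solid circular section, d ≥ √(4A/π) = 55.27 mm.
Elongation limit: A ≥ PL/(Eδ_allow) = 99800·1920/(2180·1.8) = 48830 mm² ⇒ d ≥ 249.3 mm.
The elongation limit governs.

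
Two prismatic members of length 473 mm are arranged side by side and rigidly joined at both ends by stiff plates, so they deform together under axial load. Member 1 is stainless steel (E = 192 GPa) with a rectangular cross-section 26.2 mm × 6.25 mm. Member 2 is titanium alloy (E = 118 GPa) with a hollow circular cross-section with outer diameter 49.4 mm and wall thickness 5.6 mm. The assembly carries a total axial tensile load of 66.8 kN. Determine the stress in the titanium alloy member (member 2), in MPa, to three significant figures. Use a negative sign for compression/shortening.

64.4 MPa

A_1 = 163.8 mm².
A_2 = 770.6 mm².
Equal strain + equilibrium ⇒ each member carries load in proportion to AE: A₁E₁ = 31440000 N, A₂E₂ = 90930000 N, ΣAE = 122400000 N.
σ₂ = P·E₂/ΣAE = 66800·118000/122400000 = 64.42 MPa.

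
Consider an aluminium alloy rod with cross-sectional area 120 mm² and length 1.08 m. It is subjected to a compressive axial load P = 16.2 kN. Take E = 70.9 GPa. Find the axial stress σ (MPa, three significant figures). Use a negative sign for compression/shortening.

σ = N/A = -16200/120 = -135 MPa.

-135 MPa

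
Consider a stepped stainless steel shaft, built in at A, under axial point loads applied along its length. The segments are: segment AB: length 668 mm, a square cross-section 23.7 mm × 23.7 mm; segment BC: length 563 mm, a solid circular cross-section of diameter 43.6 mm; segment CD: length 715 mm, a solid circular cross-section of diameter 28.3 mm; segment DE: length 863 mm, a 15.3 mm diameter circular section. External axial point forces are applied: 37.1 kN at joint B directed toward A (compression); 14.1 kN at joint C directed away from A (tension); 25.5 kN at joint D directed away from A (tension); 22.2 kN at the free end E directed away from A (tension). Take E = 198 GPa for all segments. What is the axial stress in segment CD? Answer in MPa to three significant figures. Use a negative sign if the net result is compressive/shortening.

75.8 MPa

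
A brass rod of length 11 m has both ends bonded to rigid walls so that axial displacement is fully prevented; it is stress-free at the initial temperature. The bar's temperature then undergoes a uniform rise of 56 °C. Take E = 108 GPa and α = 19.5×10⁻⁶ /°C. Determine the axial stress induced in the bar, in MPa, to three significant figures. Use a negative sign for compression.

Free thermal expansion αLΔT = 19.5e-6 · 11000 · 56 = 12.01 mm.
The walls impose strain ε = −(12.01)/11000 = -1.0920e-03; σ = Eε = 108000 · -1.0920e-03 = -117.9 MPa.

-118 MPa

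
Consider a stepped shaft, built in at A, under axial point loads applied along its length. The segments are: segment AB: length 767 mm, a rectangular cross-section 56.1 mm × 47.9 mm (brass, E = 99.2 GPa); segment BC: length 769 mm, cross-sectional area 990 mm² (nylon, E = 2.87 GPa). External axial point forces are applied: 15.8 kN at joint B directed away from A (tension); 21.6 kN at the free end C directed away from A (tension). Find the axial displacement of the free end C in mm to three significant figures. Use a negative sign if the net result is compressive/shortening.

5.95 mm

Internal axial forces (sectioning from the free end, tension +): N_BC = 21.6 kN, N_AB = 37.4 kN.
A_AB = 2687 mm².
δ_AB = 37400·767/(2687·99200) = 0.1076 mm
δ_BC = 21600·769/(990·2870) = 5.846 mm
δ = Σδ_i = 5.954 mm.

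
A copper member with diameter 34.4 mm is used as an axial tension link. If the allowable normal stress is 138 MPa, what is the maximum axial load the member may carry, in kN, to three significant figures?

128 kN

A = 929.4 mm².
P_max = σ_allow · A = 138 · 929.4 = 128300 N = 128.3 kN.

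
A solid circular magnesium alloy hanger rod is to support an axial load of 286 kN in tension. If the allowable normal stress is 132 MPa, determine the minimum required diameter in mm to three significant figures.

Required area A ≥ P/σ_allow = 286000/132 = 2167 mm².
For a solid circular section, d ≥ √(4A/π) = 52.52 mm.

52.5 mm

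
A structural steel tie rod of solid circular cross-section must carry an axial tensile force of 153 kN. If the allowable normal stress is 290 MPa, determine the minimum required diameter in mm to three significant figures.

Required area A ≥ P/σ_allow = 153000/290 = 527.6 mm².
For a solid circular section, d ≥ √(4A/π) = 25.92 mm.

25.9 mm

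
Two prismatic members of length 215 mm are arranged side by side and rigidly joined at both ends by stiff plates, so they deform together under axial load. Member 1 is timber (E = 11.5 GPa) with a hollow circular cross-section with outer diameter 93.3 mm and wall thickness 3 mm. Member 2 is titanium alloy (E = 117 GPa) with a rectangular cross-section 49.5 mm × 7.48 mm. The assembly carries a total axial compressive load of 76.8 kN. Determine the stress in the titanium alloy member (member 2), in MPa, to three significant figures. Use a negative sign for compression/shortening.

-169 MPa

A_1 = 851.1 mm².
A_2 = 370.3 mm².
Equal strain + equilibrium ⇒ each member carries load in proportion to AE: A₁E₁ = 9787000 N, A₂E₂ = 43320000 N, ΣAE = 53110000 N.
σ₂ = P·E₂/ΣAE = -76800·117000/53110000 = -169.2 MPa.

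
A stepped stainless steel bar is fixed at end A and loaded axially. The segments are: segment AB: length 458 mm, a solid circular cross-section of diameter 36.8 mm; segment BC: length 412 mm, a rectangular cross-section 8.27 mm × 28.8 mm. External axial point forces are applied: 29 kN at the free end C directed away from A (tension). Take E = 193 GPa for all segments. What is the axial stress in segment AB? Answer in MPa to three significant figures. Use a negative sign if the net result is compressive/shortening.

27.3 MPa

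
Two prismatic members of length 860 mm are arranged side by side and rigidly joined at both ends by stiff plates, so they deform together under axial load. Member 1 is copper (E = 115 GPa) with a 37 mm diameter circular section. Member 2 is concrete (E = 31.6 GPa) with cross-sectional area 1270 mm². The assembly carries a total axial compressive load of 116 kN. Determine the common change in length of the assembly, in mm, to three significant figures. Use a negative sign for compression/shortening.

A_1 = 1075 mm².
Equal strain + equilibrium ⇒ each member carries load in proportion to AE: A₁E₁ = 123600000 N, A₂E₂ = 40130000 N, ΣAE = 163800000 N.
δ = PL/ΣAE = -116000·860/163800000 = -0.6091 mm.

-0.609 mm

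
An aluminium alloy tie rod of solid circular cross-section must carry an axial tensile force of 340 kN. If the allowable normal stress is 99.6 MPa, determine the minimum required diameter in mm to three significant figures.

65.9 mm

Required area A ≥ P/σ_allow = 340000/99.6 = 3414 mm².
For a solid circular section, d ≥ √(4A/π) = 65.93 mm.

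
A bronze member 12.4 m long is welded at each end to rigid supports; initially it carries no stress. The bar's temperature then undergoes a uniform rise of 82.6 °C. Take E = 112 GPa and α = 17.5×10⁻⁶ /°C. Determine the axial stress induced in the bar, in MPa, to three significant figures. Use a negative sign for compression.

-162 MPa

Free thermal expansion αLΔT = 17.5e-6 · 12400 · 82.6 = 17.92 mm.
The walls impose strain ε = −(17.92)/12400 = -1.4455e-03; σ = Eε = 112000 · -1.4455e-03 = -161.9 MPa.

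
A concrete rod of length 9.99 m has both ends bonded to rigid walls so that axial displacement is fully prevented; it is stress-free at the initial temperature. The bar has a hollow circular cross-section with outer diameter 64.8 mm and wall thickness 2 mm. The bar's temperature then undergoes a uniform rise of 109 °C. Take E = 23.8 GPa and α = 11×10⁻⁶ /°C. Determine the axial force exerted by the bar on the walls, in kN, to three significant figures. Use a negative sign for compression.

Free thermal expansion αLΔT = 11e-6 · 9990 · 109 = 11.98 mm.
The walls impose strain ε = −(11.98)/9990 = -1.1990e-03; σ = Eε = 23800 · -1.1990e-03 = -28.54 MPa.
Wall reaction R = σ·A = -28.54·394.6 = -11260 N = -11.26 kN.

-11.3 kN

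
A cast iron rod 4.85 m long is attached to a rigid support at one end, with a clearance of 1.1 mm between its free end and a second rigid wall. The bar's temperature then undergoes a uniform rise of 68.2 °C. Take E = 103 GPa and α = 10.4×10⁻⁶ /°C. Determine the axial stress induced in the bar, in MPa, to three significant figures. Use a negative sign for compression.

-49.7 MPa

Free thermal expansion αLΔT = 10.4e-6 · 4850 · 68.2 = 3.44 mm.
The walls engage after the gap closes; constrained expansion = 3.44 − 1.1 = 2.34 mm.
The walls impose strain ε = −(2.34)/4850 = -4.8248e-04; σ = Eε = 103000 · -4.8248e-04 = -49.7 MPa.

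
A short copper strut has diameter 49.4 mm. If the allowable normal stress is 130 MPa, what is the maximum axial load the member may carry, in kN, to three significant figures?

A = 1917 mm².
P_max = σ_allow · A = 130 · 1917 = 249200 N = 249.2 kN.

249 kN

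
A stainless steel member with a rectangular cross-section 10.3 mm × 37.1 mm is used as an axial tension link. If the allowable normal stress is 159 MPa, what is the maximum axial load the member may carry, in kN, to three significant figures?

60.8 kN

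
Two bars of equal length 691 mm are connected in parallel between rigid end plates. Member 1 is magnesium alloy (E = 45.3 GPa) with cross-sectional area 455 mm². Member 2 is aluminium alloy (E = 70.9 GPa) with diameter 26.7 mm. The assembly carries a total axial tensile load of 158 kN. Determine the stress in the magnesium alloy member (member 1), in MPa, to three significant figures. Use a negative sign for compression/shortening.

A_2 = 559.9 mm².
Equal strain + equilibrium ⇒ each member carries load in proportion to AE: A₁E₁ = 20610000 N, A₂E₂ = 39700000 N, ΣAE = 60310000 N.
σ₁ = P·E₁/ΣAE = 158000·45300/60310000 = 118.7 MPa.

119 MPa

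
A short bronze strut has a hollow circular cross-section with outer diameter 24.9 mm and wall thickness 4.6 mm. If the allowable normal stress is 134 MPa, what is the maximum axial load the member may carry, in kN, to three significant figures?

39.3 kN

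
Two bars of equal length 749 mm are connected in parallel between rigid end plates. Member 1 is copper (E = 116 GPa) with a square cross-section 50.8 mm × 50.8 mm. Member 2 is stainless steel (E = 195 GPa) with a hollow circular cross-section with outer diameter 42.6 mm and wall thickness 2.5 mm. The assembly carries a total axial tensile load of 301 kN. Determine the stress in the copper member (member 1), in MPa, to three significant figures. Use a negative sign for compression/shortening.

96.8 MPa

A_1 = 2581 mm².
A_2 = 314.9 mm².
Equal strain + equilibrium ⇒ each member carries load in proportion to AE: A₁E₁ = 299400000 N, A₂E₂ = 61410000 N, ΣAE = 360800000 N.
σ₁ = P·E₁/ΣAE = 301000·116000/360800000 = 96.78 MPa.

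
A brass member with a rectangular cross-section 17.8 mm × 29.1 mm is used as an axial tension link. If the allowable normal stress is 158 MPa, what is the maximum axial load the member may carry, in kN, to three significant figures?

81.8 kN

A = 518 mm².
P_max = σ_allow · A = 158 · 518 = 81840 N = 81.84 kN.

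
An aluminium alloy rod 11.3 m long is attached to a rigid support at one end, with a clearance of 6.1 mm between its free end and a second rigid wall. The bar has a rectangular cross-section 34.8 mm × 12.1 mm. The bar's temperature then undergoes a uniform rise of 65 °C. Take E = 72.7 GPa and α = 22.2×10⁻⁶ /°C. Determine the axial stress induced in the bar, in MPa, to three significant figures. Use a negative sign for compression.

Free thermal expansion αLΔT = 22.2e-6 · 11300 · 65 = 16.31 mm.
The walls engage after the gap closes; constrained expansion = 16.31 − 6.1 = 10.21 mm.
The walls impose strain ε = −(10.21)/11300 = -9.0318e-04; σ = Eε = 72700 · -9.0318e-04 = -65.66 MPa.

-65.7 MPa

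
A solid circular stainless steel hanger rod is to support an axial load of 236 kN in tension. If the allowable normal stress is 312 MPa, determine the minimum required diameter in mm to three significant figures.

31.0 mm

Required area A ≥ P/σ_allow = 236000/312 = 756.4 mm².
For a solid circular section, d ≥ √(4A/π) = 31.03 mm.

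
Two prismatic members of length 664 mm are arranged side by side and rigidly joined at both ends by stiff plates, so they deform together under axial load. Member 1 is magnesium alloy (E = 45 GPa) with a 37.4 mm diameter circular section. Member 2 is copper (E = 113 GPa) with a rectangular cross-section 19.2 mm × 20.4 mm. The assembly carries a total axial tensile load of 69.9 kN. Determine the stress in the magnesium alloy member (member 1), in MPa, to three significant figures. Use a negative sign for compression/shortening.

A_1 = 1099 mm².
A_2 = 391.7 mm².
Equal strain + equilibrium ⇒ each member carries load in proportion to AE: A₁E₁ = 49440000 N, A₂E₂ = 44260000 N, ΣAE = 93700000 N.
σ₁ = P·E₁/ΣAE = 69900·45000/93700000 = 33.57 MPa.

33.6 MPa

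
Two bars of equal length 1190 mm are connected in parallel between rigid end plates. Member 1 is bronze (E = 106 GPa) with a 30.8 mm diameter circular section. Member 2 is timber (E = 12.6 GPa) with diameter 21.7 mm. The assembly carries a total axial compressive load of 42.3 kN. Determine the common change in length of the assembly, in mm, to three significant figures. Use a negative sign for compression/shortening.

A_1 = 745.1 mm².
A_2 = 369.8 mm².
Equal strain + equilibrium ⇒ each member carries load in proportion to AE: A₁E₁ = 78980000 N, A₂E₂ = 4660000 N, ΣAE = 83640000 N.
δ = PL/ΣAE = -42300·1190/83640000 = -0.6019 mm.

-0.602 mm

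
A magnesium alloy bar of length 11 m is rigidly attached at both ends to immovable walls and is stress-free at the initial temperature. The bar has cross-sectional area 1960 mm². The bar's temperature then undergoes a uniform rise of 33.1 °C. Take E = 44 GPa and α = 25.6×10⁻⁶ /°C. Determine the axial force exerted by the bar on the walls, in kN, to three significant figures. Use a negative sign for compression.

Free thermal expansion αLΔT = 25.6e-6 · 11000 · 33.1 = 9.321 mm.
The walls impose strain ε = −(9.321)/11000 = -8.4736e-04; σ = Eε = 44000 · -8.4736e-04 = -37.28 MPa.
Wall reaction R = σ·A = -37.28·1960 = -73080 N = -73.08 kN.

-73.1 kN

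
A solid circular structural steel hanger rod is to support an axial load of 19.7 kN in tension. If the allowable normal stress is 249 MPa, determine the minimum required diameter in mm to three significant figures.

10.0 mm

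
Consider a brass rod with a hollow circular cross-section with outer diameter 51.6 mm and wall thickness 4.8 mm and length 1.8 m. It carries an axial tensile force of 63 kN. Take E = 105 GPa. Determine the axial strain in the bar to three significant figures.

8.50e-04

A = 705.7 mm².
σ = N/A = 89.27 MPa; ε = σ/E = 89.27/105000 = 8.502e-04.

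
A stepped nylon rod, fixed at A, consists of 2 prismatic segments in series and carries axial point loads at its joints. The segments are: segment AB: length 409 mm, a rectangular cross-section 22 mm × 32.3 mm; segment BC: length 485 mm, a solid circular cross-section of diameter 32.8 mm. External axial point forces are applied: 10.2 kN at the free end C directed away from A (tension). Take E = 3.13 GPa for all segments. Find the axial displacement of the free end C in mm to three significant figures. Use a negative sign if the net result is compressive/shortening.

3.75 mm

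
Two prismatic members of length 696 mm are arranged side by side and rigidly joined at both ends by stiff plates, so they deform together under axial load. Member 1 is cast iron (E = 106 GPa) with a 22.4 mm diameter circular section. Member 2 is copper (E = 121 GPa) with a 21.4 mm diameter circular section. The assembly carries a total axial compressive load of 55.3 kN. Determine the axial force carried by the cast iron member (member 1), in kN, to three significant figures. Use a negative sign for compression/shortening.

A_1 = 394.1 mm².
A_2 = 359.7 mm².
Equal strain + equilibrium ⇒ each member carries load in proportion to AE: A₁E₁ = 41770000 N, A₂E₂ = 43520000 N, ΣAE = 85290000 N.
F₁ = P·A₁E₁/ΣAE = -55300·41770000/85290000 = -27080 N.

-27.1 kN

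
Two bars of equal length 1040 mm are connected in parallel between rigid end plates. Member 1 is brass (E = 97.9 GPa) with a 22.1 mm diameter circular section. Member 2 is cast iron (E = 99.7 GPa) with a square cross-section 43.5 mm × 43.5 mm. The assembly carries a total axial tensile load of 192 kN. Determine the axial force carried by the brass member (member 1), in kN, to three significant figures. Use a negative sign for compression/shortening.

31.9 kN

A_1 = 383.6 mm².
A_2 = 1892 mm².
Equal strain + equilibrium ⇒ each member carries load in proportion to AE: A₁E₁ = 37550000 N, A₂E₂ = 188700000 N, ΣAE = 226200000 N.
F₁ = P·A₁E₁/ΣAE = 192000·37550000/226200000 = 31870 N.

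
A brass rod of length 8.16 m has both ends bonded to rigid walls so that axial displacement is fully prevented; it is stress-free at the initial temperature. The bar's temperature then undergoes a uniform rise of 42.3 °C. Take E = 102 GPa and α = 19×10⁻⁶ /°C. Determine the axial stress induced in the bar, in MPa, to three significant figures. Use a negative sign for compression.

-82.0 MPa

Free thermal expansion αLΔT = 19e-6 · 8160 · 42.3 = 6.558 mm.
The walls impose strain ε = −(6.558)/8160 = -8.0370e-04; σ = Eε = 102000 · -8.0370e-04 = -81.98 MPa.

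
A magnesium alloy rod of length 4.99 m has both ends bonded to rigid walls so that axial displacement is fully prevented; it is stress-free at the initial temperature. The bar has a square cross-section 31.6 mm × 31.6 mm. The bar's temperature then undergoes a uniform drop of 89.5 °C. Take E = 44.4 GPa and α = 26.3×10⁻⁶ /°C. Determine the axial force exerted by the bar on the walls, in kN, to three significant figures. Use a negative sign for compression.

104 kN

Free thermal expansion αLΔT = 26.3e-6 · 4990 · -89.5 = -11.75 mm.
The walls impose strain ε = −(-11.75)/4990 = 2.3538e-03; σ = Eε = 44400 · 2.3538e-03 = 104.5 MPa.
Wall reaction R = σ·A = 104.5·998.6 = 104400 N = 104.4 kN.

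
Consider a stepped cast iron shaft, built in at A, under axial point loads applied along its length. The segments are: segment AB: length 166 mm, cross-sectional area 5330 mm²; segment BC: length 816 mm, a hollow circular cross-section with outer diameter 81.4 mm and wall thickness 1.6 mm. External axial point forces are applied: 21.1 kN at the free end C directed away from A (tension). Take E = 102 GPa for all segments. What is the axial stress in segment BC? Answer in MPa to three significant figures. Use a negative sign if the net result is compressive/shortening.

52.6 MPa

Internal axial forces (sectioning from the free end, tension +): N_BC = 21.1 kN, N_AB = 21.1 kN.
A_BC = 401.1 mm².
σ_BC = N_BC/A_BC = 21100/401.1 = 52.6 MPa.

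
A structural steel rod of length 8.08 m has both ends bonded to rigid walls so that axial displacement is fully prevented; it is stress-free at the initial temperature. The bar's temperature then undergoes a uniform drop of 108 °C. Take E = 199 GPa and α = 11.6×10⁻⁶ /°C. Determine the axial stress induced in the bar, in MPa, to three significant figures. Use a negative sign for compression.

249 MPa

Free thermal expansion αLΔT = 11.6e-6 · 8080 · -108 = -10.12 mm.
The walls impose strain ε = −(-10.12)/8080 = 1.2528e-03; σ = Eε = 199000 · 1.2528e-03 = 249.3 MPa.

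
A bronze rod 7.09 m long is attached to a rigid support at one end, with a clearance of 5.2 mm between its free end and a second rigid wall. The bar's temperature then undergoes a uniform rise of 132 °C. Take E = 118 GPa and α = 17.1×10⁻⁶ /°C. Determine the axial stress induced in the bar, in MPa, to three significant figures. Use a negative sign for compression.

-180 MPa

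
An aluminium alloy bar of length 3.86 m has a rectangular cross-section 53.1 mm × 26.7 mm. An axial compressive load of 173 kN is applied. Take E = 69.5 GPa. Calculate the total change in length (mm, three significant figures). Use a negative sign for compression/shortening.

A = 1418 mm².
δ_mech = NL/(AE) = -173000·3860/(1418·69500) = -6.777 mm.

-6.78 mm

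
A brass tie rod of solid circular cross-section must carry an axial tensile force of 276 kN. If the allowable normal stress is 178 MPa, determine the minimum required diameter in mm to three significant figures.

Required area A ≥ P/σ_allow = 276000/178 = 1551 mm².
For a solid circular section, d ≥ √(4A/π) = 44.43 mm.

44.4 mm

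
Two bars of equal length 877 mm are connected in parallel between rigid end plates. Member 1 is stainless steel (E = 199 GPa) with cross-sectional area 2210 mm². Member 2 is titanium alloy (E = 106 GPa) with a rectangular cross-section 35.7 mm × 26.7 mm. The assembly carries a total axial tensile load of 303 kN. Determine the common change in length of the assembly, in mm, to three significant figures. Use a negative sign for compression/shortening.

0.491 mm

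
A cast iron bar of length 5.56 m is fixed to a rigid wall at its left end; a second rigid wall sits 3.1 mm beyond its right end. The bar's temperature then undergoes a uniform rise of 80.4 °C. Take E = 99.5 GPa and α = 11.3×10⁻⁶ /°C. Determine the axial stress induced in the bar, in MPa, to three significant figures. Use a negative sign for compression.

-34.9 MPa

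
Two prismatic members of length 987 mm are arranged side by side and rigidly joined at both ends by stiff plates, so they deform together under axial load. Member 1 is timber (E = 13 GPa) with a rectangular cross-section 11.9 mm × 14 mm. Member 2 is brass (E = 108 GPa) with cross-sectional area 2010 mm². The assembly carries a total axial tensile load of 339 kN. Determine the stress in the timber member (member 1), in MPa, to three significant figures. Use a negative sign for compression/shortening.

20.1 MPa

A_1 = 166.6 mm².
Equal strain + equilibrium ⇒ each member carries load in proportion to AE: A₁E₁ = 2166000 N, A₂E₂ = 217100000 N, ΣAE = 219200000 N.
σ₁ = P·E₁/ΣAE = 339000·13000/219200000 = 20.1 MPa.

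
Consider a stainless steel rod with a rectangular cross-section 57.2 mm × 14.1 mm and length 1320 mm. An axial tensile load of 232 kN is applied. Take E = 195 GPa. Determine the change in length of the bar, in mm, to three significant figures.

A = 806.5 mm².
δ_mech = NL/(AE) = 232000·1320/(806.5·195000) = 1.947 mm.

1.95 mm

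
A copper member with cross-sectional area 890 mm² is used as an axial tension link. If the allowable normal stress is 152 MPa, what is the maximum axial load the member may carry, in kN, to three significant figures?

135 kN

P_max = σ_allow · A = 152 · 890 = 135300 N = 135.3 kN.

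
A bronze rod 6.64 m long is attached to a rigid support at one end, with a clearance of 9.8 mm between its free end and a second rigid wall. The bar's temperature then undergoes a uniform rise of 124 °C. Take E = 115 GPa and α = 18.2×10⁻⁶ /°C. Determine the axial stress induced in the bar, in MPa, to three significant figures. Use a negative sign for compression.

-89.8 MPa

Free thermal expansion αLΔT = 18.2e-6 · 6640 · 124 = 14.99 mm.
The walls engage after the gap closes; constrained expansion = 14.99 − 9.8 = 5.185 mm.
The walls impose strain ε = −(5.185)/6640 = -7.8090e-04; σ = Eε = 115000 · -7.8090e-04 = -89.8 MPa.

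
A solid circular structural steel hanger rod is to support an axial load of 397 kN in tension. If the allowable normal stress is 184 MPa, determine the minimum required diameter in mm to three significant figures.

52.4 mm

Required area A ≥ P/σ_allow = 397000/184 = 2158 mm².
For a solid circular section, d ≥ √(4A/π) = 52.41 mm.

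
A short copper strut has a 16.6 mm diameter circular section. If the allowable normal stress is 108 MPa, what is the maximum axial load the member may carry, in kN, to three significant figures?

A = 216.4 mm².
P_max = σ_allow · A = 108 · 216.4 = 23370 N = 23.37 kN.

23.4 kN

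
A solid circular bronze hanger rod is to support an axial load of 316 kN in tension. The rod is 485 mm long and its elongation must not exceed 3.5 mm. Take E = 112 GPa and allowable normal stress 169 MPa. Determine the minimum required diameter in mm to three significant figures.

Required area A ≥ P/σ_allow = 316000/169 = 1870 mm².
For a solid circular section, d ≥ √(4A/π) = 48.79 mm.
Elongation limit: A ≥ PL/(Eδ_allow) = 316000·485/(112000·3.5) = 391 mm² ⇒ d ≥ 22.31 mm.
The stress limit governs.

48.8 mm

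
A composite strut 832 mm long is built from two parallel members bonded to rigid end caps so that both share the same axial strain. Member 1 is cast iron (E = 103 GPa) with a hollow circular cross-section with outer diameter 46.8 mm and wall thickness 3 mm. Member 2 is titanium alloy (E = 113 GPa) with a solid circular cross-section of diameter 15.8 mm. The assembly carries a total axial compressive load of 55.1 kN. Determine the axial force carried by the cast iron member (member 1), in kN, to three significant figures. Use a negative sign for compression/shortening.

A_1 = 412.8 mm².
A_2 = 196.1 mm².
Equal strain + equilibrium ⇒ each member carries load in proportion to AE: A₁E₁ = 42520000 N, A₂E₂ = 22160000 N, ΣAE = 64670000 N.
F₁ = P·A₁E₁/ΣAE = -55100·42520000/64670000 = -36220 N.

-36.2 kN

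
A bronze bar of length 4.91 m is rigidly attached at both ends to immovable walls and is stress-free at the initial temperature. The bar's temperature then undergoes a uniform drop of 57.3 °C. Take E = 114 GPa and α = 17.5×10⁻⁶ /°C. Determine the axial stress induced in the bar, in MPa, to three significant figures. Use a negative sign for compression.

114 MPa

Free thermal expansion αLΔT = 17.5e-6 · 4910 · -57.3 = -4.924 mm.
The walls impose strain ε = −(-4.924)/4910 = 1.0027e-03; σ = Eε = 114000 · 1.0027e-03 = 114.3 MPa.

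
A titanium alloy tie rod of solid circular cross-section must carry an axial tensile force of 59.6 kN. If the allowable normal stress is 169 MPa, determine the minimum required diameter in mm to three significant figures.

Required area A ≥ P/σ_allow = 59600/169 = 352.7 mm².
For a solid circular section, d ≥ √(4A/π) = 21.19 mm.

21.2 mm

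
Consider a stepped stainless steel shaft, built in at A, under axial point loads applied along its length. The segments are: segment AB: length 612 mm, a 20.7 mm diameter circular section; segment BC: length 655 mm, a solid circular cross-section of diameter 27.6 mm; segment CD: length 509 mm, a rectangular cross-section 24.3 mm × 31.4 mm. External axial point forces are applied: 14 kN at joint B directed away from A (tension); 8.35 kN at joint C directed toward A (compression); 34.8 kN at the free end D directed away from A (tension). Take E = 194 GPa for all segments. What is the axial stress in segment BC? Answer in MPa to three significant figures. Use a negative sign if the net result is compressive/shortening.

Internal axial forces (sectioning from the free end, tension +): N_CD = 34.8 kN, N_BC = 26.45 kN, N_AB = 40.45 kN.
A_BC = 598.3 mm².
σ_BC = N_BC/A_BC = 26450/598.3 = 44.21 MPa.

44.2 MPa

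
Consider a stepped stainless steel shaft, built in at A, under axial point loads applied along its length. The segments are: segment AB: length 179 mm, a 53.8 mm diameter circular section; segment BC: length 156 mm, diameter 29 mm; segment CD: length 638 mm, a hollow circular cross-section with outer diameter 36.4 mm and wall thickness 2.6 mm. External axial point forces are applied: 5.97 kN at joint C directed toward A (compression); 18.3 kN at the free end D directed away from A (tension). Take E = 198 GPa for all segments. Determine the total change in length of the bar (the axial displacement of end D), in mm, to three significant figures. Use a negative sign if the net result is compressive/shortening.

0.233 mm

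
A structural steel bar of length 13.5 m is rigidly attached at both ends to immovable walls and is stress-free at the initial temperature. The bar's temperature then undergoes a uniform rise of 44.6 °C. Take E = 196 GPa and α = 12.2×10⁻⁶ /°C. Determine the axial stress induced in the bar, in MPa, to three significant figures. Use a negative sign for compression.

Free thermal expansion αLΔT = 12.2e-6 · 13500 · 44.6 = 7.346 mm.
The walls impose strain ε = −(7.346)/13500 = -5.4412e-04; σ = Eε = 196000 · -5.4412e-04 = -106.6 MPa.

-107 MPa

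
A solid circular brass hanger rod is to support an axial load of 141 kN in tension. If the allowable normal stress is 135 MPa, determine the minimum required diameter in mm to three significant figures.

36.5 mm

Required area A ≥ P/σ_allow = 141000/135 = 1044 mm².
For a solid circular section, d ≥ √(4A/π) = 36.47 mm.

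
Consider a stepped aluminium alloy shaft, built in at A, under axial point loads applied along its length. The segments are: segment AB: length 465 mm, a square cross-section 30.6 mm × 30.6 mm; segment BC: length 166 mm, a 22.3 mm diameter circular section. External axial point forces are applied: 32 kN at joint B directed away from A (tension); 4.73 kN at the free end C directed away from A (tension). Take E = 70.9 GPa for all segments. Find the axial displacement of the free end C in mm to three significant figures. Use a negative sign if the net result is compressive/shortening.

0.286 mm

Internal axial forces (sectioning from the free end, tension +): N_BC = 4.73 kN, N_AB = 36.73 kN.
A_AB = 936.4 mm².
A_BC = 390.6 mm².
δ_AB = 36730·465/(936.4·70900) = 0.2573 mm
δ_BC = 4730·166/(390.6·70900) = 0.02835 mm
δ = Σδ_i = 0.2856 mm.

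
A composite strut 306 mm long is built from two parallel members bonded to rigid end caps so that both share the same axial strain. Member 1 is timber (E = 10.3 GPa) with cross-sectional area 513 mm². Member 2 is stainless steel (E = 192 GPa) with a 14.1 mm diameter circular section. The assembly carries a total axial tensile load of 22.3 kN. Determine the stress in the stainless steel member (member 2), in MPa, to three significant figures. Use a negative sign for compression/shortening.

A_2 = 156.1 mm².
Equal strain + equilibrium ⇒ each member carries load in proportion to AE: A₁E₁ = 5284000 N, A₂E₂ = 29980000 N, ΣAE = 35260000 N.
σ₂ = P·E₂/ΣAE = 22300·192000/35260000 = 121.4 MPa.

121 MPa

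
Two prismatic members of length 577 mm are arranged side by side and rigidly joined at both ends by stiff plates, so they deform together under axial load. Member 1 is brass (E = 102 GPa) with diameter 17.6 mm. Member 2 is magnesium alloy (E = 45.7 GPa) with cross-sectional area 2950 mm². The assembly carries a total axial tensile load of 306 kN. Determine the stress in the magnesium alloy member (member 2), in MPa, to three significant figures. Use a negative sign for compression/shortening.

A_1 = 243.3 mm².
Equal strain + equilibrium ⇒ each member carries load in proportion to AE: A₁E₁ = 24820000 N, A₂E₂ = 134800000 N, ΣAE = 159600000 N.
σ₂ = P·E₂/ΣAE = 306000·45700/159600000 = 87.6 MPa.

87.6 MPa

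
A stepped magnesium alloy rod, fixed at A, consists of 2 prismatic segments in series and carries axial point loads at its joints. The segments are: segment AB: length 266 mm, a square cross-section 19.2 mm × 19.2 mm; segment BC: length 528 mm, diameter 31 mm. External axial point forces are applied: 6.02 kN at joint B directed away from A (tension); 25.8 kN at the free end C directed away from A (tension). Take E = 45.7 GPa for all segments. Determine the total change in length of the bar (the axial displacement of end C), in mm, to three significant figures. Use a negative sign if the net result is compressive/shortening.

0.897 mm

Internal axial forces (sectioning from the free end, tension +): N_BC = 25.8 kN, N_AB = 31.82 kN.
A_AB = 368.6 mm².
A_BC = 754.8 mm².
δ_AB = 31820·266/(368.6·45700) = 0.5024 mm
δ_BC = 25800·528/(754.8·45700) = 0.3949 mm
δ = Σδ_i = 0.8973 mm.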